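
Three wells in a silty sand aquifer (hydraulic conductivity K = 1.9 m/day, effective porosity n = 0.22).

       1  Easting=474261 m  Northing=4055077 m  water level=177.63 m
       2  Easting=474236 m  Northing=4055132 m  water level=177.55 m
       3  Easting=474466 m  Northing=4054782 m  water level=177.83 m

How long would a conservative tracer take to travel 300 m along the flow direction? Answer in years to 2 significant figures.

Taking 1 as reference: 2−1 = (-25, 55, -0.08); 3−1 = (205, -295, +0.20).
Determinant of the coordinate differences = (-25)·(-295) − 205·55 = -3900.
∂h/∂x = [(-0.08)·(-295) − (+0.20)·55] / -3900 = -0.003231
∂h/∂y = [(-25)·(+0.20) − 205·(-0.08)] / -3900 = -0.002923
|∇h| = √(-0.003231² + -0.002923²) = 0.004357
Seepage velocity v = K·i/n = 1.9 × 0.004357 / 0.22 = 0.03763 m/day.
t = 300 / 0.03763 = 7972 days = 21.8 years.

22 years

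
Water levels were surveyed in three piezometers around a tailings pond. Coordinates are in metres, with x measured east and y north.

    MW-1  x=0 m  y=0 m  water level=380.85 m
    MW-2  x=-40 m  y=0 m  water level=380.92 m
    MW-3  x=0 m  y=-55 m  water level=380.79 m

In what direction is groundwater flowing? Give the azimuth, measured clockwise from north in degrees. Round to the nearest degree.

∂h/∂x = (380.92 − 380.85) / (-40 − 0) = -0.001750
∂h/∂y = (380.79 − 380.85) / (-55 − 0) = +0.001091
Flow direction (−∇h) has components (+0.001750 E, -0.001091 N).
Azimuth = atan2(E, N) = atan2(+0.001750, -0.001091) = 121.9° ≈ 122°.

122°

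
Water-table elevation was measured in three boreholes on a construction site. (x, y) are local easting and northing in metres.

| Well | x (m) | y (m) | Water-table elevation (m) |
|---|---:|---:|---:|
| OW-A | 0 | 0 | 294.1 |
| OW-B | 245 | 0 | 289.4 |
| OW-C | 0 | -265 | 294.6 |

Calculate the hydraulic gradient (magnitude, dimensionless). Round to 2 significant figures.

0.019

∂h/∂x = (289.4 − 294.1) / (245 − 0) = -0.01918
∂h/∂y = (294.6 − 294.1) / (-265 − 0) = -0.001887
|∇h| = √(-0.01918² + -0.001887²) = 0.01927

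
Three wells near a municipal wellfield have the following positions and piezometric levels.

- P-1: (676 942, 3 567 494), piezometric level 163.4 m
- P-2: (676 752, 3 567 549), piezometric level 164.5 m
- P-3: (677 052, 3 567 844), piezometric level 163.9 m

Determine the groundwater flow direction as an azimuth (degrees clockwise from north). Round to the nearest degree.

121°

Differences from P-1: to P-2 (Δx, Δy, Δh) = (-190, 55, +1.1); to P-3 = (110, 350, +0.5).
Determinant of the coordinate differences = (-190)·350 − 110·55 = -72550.
∂h/∂x = [(+1.1)·350 − (+0.5)·55] / -72550 = -0.004928
∂h/∂y = [(-190)·(+0.5) − 110·(+1.1)] / -72550 = +0.002977
Flow direction (−∇h) has components (+0.004928 E, -0.002977 N).
Azimuth = atan2(E, N) = atan2(+0.004928, -0.002977) = 121.1° ≈ 121°.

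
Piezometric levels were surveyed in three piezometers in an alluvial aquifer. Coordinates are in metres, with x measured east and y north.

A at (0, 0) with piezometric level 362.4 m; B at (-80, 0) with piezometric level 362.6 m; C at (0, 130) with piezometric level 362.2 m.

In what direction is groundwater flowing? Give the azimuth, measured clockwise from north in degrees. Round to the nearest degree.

058°

∂h/∂x = (362.6 − 362.4) / (-80 − 0) = -0.002500
∂h/∂y = (362.2 − 362.4) / (130 − 0) = -0.001538
Flow direction (−∇h) has components (+0.002500 E, +0.001538 N).
Azimuth = atan2(E, N) = atan2(+0.002500, +0.001538) = 58.4° ≈ 058°.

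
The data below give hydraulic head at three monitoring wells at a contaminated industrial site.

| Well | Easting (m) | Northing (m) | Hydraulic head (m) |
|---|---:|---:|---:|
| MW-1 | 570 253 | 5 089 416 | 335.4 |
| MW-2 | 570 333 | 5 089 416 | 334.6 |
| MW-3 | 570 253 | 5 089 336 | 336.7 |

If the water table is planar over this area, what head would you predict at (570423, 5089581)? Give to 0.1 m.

331.0 m

∂h/∂x = (334.6 − 335.4) / (570333 − 570253) = -0.010000
∂h/∂y = (336.7 − 335.4) / (5089336 − 5089416) = -0.01625
h(570423, 5089581) = 335.4 + (-0.010000)·(170) + (-0.01625)·(165) = 335.4 -1.700 -2.681 = 331.019 m.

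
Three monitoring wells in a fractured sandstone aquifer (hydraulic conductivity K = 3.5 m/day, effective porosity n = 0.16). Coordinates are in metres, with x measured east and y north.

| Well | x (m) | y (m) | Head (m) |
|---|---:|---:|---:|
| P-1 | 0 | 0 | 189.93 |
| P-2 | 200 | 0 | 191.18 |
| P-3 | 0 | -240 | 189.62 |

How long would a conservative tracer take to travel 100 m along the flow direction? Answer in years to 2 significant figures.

∂h/∂x = (191.18 − 189.93) / (200 − 0) = +0.006250
∂h/∂y = (189.62 − 189.93) / (-240 − 0) = +0.001292
|∇h| = √(0.006250² + 0.001292²) = 0.006382
Seepage velocity v = K·i/n = 3.5 × 0.006382 / 0.16 = 0.1396 m/day.
t = 100 / 0.1396 = 716.3 days = 1.96 years.

2.0 years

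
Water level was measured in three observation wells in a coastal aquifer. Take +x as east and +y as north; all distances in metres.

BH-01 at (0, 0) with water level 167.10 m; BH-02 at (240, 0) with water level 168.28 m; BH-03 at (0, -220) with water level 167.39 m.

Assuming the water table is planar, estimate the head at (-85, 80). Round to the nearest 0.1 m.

∂h/∂x = (168.28 − 167.10) / (240 − 0) = +0.004917
∂h/∂y = (167.39 − 167.10) / (-220 − 0) = -0.001318
h(-85, 80) = 167.10 + (+0.004917)·(-85) + (-0.001318)·(80) = 167.10 -0.418 -0.105 = 166.577 m.

166.6 m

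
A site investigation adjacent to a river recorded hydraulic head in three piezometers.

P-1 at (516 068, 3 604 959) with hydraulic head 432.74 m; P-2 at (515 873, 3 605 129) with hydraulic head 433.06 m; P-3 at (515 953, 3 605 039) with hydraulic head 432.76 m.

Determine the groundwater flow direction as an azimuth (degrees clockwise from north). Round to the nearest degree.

With h = a·x + b·y + c and P-1 as origin, the differences give:
  (-195)·a + 170·b = +0.32
  (-115)·a + 80·b = +0.02
Eliminate b (×80 and ×170, subtract): 3950·a = 22.200 → a = ∂h/∂x = +0.005620
Back-substitute: b = ∂h/∂y = +0.008329.
Flow direction (−∇h) has components (-0.005620 E, -0.008329 N).
Azimuth = atan2(E, N) = atan2(-0.005620, -0.008329) = 214.0° ≈ 214°.

214°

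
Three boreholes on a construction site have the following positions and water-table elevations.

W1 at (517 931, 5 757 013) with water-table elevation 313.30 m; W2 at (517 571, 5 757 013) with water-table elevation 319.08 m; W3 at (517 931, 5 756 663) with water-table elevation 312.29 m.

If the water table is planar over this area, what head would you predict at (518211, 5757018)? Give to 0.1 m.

∂h/∂x = (319.08 − 313.30) / (517571 − 517931) = -0.01606
∂h/∂y = (312.29 − 313.30) / (5756663 − 5757013) = +0.002886
h(518211, 5757018) = 313.30 + (-0.01606)·(280) + (+0.002886)·(5) = 313.30 -4.496 +0.014 = 308.819 m.

308.8 m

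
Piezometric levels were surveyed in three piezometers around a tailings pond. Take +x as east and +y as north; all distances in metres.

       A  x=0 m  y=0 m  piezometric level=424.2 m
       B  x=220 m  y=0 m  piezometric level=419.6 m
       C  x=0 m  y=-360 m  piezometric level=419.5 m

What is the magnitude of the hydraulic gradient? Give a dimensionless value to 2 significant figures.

∂h/∂x = (419.6 − 424.2) / (220 − 0) = -0.02091
∂h/∂y = (419.5 − 424.2) / (-360 − 0) = +0.01306
|∇h| = √(-0.02091² + 0.01306²) = 0.02465

0.025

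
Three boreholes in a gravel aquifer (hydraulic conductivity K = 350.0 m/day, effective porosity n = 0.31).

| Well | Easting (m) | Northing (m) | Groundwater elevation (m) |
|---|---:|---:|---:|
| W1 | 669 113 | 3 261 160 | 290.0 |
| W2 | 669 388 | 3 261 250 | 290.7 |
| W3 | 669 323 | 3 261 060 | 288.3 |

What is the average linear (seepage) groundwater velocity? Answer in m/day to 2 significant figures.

With h = a·x + b·y + c and W1 as origin, the differences give:
  275·a + 90·b = +0.7
  210·a + (-100)·b = -1.7
Eliminate b (×(-100) and ×90, subtract): -46400·a = 83.00 → a = ∂h/∂x = -0.001789
Back-substitute: b = ∂h/∂y = +0.01324.
|∇h| = √(-0.001789² + 0.01324²) = 0.01336
Seepage velocity v = K·i/n = 350.0 × 0.01336 / 0.31 = 15.08 m/day.

15 m/day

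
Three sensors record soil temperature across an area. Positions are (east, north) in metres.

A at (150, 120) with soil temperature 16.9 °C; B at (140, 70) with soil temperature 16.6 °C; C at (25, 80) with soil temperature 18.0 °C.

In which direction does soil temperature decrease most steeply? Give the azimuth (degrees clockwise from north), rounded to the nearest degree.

126°

Taking A as reference: B−A = (-10, -50, -0.3); C−A = (-125, -40, +1.1).
Solve a·Δx + b·Δy = ΔT: det = (-10)·(-40) − (-125)·(-50) = -5850.
∂T/∂x = [(-0.3)·(-40) − (+1.1)·(-50)] / -5850 = -0.01145
∂T/∂y = [(-10)·(+1.1) − (-125)·(-0.3)] / -5850 = +0.008291
Steepest decrease is along −∇f: components (+0.01145 E, -0.008291 N).
Azimuth = atan2(+0.01145, -0.008291) = 125.9° ≈ 126°.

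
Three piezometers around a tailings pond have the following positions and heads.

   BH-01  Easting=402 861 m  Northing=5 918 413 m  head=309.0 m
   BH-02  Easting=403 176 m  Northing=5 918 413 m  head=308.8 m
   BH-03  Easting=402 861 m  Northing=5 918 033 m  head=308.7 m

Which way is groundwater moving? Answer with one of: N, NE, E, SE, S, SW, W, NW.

SE

∂h/∂x = (308.8 − 309.0) / (403176 − 402861) = -0.0006349
∂h/∂y = (308.7 − 309.0) / (5918033 − 5918413) = +0.0007895
Flow = −∇h = (+0.0006349 east, -0.0007895 north), which points southeast.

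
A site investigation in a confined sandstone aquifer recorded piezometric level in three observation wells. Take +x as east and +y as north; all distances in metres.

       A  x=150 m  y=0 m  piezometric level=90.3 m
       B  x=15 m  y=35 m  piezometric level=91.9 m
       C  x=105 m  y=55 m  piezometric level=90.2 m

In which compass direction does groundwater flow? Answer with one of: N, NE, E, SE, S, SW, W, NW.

Taking A as reference: B−A = (-135, 35, +1.6); C−A = (-45, 55, -0.1).
Solve a·Δx + b·Δy = Δh: det = (-135)·55 − (-45)·35 = -5850.
∂h/∂x = [(+1.6)·55 − (-0.1)·35] / -5850 = -0.01564
∂h/∂y = [(-135)·(-0.1) − (-45)·(+1.6)] / -5850 = -0.01462
Flow = −∇h = (+0.01564 east, +0.01462 north), which points northeast.

NE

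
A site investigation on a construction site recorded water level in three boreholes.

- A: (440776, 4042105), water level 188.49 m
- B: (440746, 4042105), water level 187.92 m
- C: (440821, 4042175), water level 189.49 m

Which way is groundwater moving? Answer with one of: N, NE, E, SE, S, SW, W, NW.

W

Three-point gradient (reference A): Δ to B = (-30, 0, -0.57), Δ to C = (45, 70, +1.00).
∂h/∂x = +0.01900, ∂h/∂y = +0.002071 (det = -2100).
Flow = −∇h = (-0.01900 east, -0.002071 north), which points west.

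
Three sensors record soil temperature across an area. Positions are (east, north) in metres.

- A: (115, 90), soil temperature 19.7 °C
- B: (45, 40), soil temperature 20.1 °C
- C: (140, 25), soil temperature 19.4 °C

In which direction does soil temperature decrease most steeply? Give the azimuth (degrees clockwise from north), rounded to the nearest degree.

105°

Taking A as reference: B−A = (-70, -50, +0.4); C−A = (25, -65, -0.3).
Determinant of the coordinate differences = (-70)·(-65) − 25·(-50) = 5800.
∂T/∂x = [(+0.4)·(-65) − (-0.3)·(-50)] / 5800 = -0.007069
∂T/∂y = [(-70)·(-0.3) − 25·(+0.4)] / 5800 = +0.001897
Steepest decrease is along −∇f: components (+0.007069 E, -0.001897 N).
Azimuth = atan2(+0.007069, -0.001897) = 105.0° ≈ 105°.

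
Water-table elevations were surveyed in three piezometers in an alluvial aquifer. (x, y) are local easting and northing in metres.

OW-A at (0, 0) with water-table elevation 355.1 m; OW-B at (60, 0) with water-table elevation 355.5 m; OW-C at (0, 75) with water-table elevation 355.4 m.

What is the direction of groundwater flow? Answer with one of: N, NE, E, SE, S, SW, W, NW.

∂h/∂x = (355.5 − 355.1) / (60 − 0) = +0.006667
∂h/∂y = (355.4 − 355.1) / (75 − 0) = +0.004000
Flow = −∇h = (-0.006667 east, -0.004000 north), which points southwest.

SW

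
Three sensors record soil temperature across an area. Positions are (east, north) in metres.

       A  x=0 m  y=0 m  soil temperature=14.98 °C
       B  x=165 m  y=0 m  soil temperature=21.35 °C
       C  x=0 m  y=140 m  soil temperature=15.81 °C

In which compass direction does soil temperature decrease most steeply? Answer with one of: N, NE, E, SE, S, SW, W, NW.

W

∂T/∂x = (21.35 − 14.98) / (165 − 0) = +0.03861
∂T/∂y = (15.81 − 14.98) / (140 − 0) = +0.005929
Steepest decrease is along −∇f = (-0.03861 E, -0.005929 N) → west.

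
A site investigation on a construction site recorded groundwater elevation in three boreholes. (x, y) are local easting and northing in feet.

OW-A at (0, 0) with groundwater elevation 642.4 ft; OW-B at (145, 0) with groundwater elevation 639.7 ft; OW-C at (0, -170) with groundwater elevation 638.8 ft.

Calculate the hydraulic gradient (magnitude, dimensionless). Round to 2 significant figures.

0.028

∂h/∂x = (639.7 − 642.4) / (145 − 0) = -0.01862
∂h/∂y = (638.8 − 642.4) / (-170 − 0) = +0.02118
|∇h| = √(-0.01862² + 0.02118²) = 0.0282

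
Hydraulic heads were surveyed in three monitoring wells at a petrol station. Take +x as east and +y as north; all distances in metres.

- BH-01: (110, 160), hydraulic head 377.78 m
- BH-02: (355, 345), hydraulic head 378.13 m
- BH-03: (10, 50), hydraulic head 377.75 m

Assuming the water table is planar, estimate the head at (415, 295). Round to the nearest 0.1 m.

378.5 m

Taking BH-01 as reference: BH-02−BH-01 = (245, 185, +0.35); BH-03−BH-01 = (-100, -110, -0.03).
Solve a·Δx + b·Δy = Δh: det = 245·(-110) − (-100)·185 = -8450.
∂h/∂x = [(+0.35)·(-110) − (-0.03)·185] / -8450 = +0.003899
∂h/∂y = [245·(-0.03) − (-100)·(+0.35)] / -8450 = -0.003272
h(415, 295) = 377.78 + (+0.003899)·(305) + (-0.003272)·(135) = 377.78 +1.189 -0.442 = 378.528 m.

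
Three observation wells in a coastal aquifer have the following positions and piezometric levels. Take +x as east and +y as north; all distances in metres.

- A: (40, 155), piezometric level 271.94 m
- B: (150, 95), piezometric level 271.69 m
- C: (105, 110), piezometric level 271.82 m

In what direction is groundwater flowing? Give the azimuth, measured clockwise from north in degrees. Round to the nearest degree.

053°

With h = a·x + b·y + c and A as origin, the differences give:
  110·a + (-60)·b = -0.25
  65·a + (-45)·b = -0.12
Eliminate b (×(-45) and ×(-60), subtract): -1050·a = 4.050 → a = ∂h/∂x = -0.003857
Back-substitute: b = ∂h/∂y = -0.002905.
Flow direction (−∇h) has components (+0.003857 E, +0.002905 N).
Azimuth = atan2(E, N) = atan2(+0.003857, +0.002905) = 53.0° ≈ 053°.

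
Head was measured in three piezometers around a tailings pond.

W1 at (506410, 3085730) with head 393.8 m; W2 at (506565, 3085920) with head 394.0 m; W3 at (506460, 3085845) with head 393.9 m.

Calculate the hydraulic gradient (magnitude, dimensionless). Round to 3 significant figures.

0.000817

Differences from W1: to W2 (Δx, Δy, Δh) = (155, 190, +0.2); to W3 = (50, 115, +0.1).
Determinant of the coordinate differences = 155·115 − 50·190 = 8325.
∂h/∂x = [(+0.2)·115 − (+0.1)·190] / 8325 = +0.0004805
∂h/∂y = [155·(+0.1) − 50·(+0.2)] / 8325 = +0.0006607
|∇h| = √(0.0004805² + 0.0006607²) = 0.0008169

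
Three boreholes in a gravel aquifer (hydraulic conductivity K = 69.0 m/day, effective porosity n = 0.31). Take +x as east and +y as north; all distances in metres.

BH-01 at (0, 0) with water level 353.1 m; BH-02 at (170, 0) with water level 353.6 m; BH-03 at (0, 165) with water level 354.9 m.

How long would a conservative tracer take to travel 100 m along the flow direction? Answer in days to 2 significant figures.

∂h/∂x = (353.6 − 353.1) / (170 − 0) = +0.002941
∂h/∂y = (354.9 − 353.1) / (165 − 0) = +0.01091
|∇h| = √(0.002941² + 0.01091²) = 0.0113
Seepage velocity v = K·i/n = 69.0 × 0.0113 / 0.31 = 2.515 m/day.
t = 100 / 2.515 = 39.76 days.

40 days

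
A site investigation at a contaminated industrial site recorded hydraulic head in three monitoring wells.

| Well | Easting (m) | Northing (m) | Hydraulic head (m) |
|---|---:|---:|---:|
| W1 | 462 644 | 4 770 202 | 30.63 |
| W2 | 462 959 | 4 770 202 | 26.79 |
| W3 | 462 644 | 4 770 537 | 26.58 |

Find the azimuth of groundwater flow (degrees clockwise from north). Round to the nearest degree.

∂h/∂x = (26.79 − 30.63) / (462959 − 462644) = -0.01219
∂h/∂y = (26.58 − 30.63) / (4770537 − 4770202) = -0.01209
Flow direction (−∇h) has components (+0.01219 E, +0.01209 N).
Azimuth = atan2(E, N) = atan2(+0.01219, +0.01209) = 45.2° ≈ 045°.

045°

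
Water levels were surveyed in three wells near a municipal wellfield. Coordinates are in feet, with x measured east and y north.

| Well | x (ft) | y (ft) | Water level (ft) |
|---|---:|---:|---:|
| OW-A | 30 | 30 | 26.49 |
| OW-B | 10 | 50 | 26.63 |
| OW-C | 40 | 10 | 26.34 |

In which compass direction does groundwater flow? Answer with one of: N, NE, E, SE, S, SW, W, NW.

S

With h = a·x + b·y + c and OW-A as origin, the differences give:
  (-20)·a + 20·b = +0.14
  10·a + (-20)·b = -0.15
Eliminate b (×(-20) and ×20, subtract): 200·a = 0.200 → a = ∂h/∂x = +0.0010000
Back-substitute: b = ∂h/∂y = +0.008000.
Flow = −∇h = (-0.0010000 east, -0.008000 north), which points south.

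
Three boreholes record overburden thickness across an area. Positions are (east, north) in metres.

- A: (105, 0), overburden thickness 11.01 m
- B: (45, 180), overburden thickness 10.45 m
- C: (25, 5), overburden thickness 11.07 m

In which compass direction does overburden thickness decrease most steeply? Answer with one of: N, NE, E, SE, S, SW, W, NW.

N

With d = a·x + b·y + c and A as origin, the differences give:
  (-60)·a + 180·b = -0.56
  (-80)·a + 5·b = +0.06
Eliminate b (×5 and ×180, subtract): 14100·a = -13.600 → a = ∂d/∂x = -0.0009645
Back-substitute: b = ∂d/∂y = -0.003433.
Steepest decrease is along −∇f = (+0.0009645 E, +0.003433 N) → north.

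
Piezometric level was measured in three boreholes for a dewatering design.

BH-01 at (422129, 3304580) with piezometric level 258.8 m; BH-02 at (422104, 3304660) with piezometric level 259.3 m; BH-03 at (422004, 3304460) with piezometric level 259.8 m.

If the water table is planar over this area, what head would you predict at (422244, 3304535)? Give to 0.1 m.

257.4 m

Taking BH-01 as reference: BH-02−BH-01 = (-25, 80, +0.5); BH-03−BH-01 = (-125, -120, +1.0).
Solve a·Δx + b·Δy = Δh: det = (-25)·(-120) − (-125)·80 = 13000.
∂h/∂x = [(+0.5)·(-120) − (+1.0)·80] / 13000 = -0.01077
∂h/∂y = [(-25)·(+1.0) − (-125)·(+0.5)] / 13000 = +0.002885
h(422244, 3304535) = 258.8 + (-0.01077)·(115) + (+0.002885)·(-45) = 258.8 -1.238 -0.130 = 257.432 m.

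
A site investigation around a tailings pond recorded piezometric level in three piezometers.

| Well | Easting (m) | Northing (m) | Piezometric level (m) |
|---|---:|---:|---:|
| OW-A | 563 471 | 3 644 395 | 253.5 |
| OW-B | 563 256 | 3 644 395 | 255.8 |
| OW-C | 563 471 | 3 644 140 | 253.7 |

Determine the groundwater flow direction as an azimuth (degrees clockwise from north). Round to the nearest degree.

086°

∂h/∂x = (255.8 − 253.5) / (563256 − 563471) = -0.01070
∂h/∂y = (253.7 − 253.5) / (3644140 − 3644395) = -0.0007843
Flow direction (−∇h) has components (+0.01070 E, +0.0007843 N).
Azimuth = atan2(E, N) = atan2(+0.01070, +0.0007843) = 85.8° ≈ 086°.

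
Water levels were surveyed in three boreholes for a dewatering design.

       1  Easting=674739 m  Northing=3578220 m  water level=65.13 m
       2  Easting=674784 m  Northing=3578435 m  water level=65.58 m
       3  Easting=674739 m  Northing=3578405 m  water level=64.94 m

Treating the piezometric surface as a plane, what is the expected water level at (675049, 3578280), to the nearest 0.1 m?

69.7 m

With h = a·x + b·y + c and 1 as origin, the differences give:
  45·a + 215·b = +0.45
  0·a + 185·b = -0.19
Eliminate b (×185 and ×215, subtract): 8325·a = 124.100 → a = ∂h/∂x = +0.01491
Back-substitute: b = ∂h/∂y = -0.001027.
h(675049, 3578280) = 65.13 + (+0.01491)·(310) + (-0.001027)·(60) = 65.13 +4.621 -0.062 = 69.690 m.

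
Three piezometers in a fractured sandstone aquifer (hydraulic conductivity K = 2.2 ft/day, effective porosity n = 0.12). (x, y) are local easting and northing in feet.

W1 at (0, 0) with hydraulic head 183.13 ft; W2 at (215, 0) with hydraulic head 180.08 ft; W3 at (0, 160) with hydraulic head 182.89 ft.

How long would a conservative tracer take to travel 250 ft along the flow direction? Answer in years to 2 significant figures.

∂h/∂x = (180.08 − 183.13) / (215 − 0) = -0.01419
∂h/∂y = (182.89 − 183.13) / (160 − 0) = -0.001500
|∇h| = √(-0.01419² + -0.001500²) = 0.01427
Seepage velocity v = K·i/n = 2.2 × 0.01427 / 0.12 = 0.2616 ft/day.
t = 250 / 0.2616 = 955.7 days = 2.62 years.

2.6 years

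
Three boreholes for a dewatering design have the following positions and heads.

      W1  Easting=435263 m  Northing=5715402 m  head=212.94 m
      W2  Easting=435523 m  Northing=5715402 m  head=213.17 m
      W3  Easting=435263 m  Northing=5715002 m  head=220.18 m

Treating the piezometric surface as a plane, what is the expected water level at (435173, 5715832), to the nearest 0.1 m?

∂h/∂x = (213.17 − 212.94) / (435523 − 435263) = +0.0008846
∂h/∂y = (220.18 − 212.94) / (5715002 − 5715402) = -0.01810
h(435173, 5715832) = 212.94 + (+0.0008846)·(-90) + (-0.01810)·(430) = 212.94 -0.080 -7.783 = 205.077 m.

205.1 m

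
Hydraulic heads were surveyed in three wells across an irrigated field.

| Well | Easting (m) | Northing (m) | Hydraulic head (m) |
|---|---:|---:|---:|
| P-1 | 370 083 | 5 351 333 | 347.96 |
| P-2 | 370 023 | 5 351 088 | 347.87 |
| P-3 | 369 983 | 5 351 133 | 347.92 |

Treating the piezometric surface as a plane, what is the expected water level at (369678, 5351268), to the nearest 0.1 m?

348.2 m

With h = a·x + b·y + c and P-1 as origin, the differences give:
  (-60)·a + (-245)·b = -0.09
  (-100)·a + (-200)·b = -0.04
Eliminate b (×(-200) and ×(-245), subtract): -12500·a = 8.200 → a = ∂h/∂x = -0.0006560
Back-substitute: b = ∂h/∂y = +0.0005280.
h(369678, 5351268) = 347.96 + (-0.0006560)·(-405) + (+0.0005280)·(-65) = 347.96 +0.266 -0.034 = 348.191 m.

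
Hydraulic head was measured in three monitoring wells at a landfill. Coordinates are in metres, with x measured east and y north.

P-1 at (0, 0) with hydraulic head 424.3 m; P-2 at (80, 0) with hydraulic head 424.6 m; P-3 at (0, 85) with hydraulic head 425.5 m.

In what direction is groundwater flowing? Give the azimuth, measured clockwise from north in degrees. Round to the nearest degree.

195°

∂h/∂x = (424.6 − 424.3) / (80 − 0) = +0.003750
∂h/∂y = (425.5 − 424.3) / (85 − 0) = +0.01412
Flow direction (−∇h) has components (-0.003750 E, -0.01412 N).
Azimuth = atan2(E, N) = atan2(-0.003750, -0.01412) = 194.9° ≈ 195°.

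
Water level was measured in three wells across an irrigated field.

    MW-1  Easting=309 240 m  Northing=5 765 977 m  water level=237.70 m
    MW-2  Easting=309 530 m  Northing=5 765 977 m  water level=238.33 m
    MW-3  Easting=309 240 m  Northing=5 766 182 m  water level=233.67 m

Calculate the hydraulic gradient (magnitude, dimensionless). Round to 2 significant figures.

0.020

∂h/∂x = (238.33 − 237.70) / (309530 − 309240) = +0.002172
∂h/∂y = (233.67 − 237.70) / (5766182 − 5765977) = -0.01966
|∇h| = √(0.002172² + -0.01966²) = 0.01978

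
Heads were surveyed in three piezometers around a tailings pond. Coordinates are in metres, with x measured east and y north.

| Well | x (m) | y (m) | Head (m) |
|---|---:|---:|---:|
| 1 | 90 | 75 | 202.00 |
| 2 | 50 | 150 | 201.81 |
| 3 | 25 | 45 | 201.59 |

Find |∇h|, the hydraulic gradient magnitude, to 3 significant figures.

With h = a·x + b·y + c and 1 as origin, the differences give:
  (-40)·a + 75·b = -0.19
  (-65)·a + (-30)·b = -0.41
Eliminate b (×(-30) and ×75, subtract): 6075·a = 36.450 → a = ∂h/∂x = +0.006000
Back-substitute: b = ∂h/∂y = +0.0006667.
|∇h| = √(0.006000² + 0.0006667²) = 0.006037

0.00604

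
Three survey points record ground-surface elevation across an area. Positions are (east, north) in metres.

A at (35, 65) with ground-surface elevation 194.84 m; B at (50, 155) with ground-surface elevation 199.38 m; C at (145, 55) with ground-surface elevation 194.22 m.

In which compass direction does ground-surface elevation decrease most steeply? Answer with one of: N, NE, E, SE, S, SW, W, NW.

Differences from A: to B (Δx, Δy, Δh) = (15, 90, +4.54); to C = (110, -10, -0.62).
Determinant of the coordinate differences = 15·(-10) − 110·90 = -10050.
∂z/∂x = [(+4.54)·(-10) − (-0.62)·90] / -10050 = -0.001035
∂z/∂y = [15·(-0.62) − 110·(+4.54)] / -10050 = +0.05062
Steepest decrease is along −∇f = (+0.001035 E, -0.05062 N) → south.

S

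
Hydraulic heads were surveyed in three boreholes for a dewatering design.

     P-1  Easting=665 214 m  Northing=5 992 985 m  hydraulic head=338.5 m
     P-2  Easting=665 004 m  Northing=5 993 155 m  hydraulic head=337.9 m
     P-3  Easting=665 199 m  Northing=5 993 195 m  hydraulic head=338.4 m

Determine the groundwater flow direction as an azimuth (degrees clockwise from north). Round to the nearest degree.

276°

Taking P-1 as reference: P-2−P-1 = (-210, 170, -0.6); P-3−P-1 = (-15, 210, -0.1).
Determinant of the coordinate differences = (-210)·210 − (-15)·170 = -41550.
∂h/∂x = [(-0.6)·210 − (-0.1)·170] / -41550 = +0.002623
∂h/∂y = [(-210)·(-0.1) − (-15)·(-0.6)] / -41550 = -0.0002888
Flow direction (−∇h) has components (-0.002623 E, +0.0002888 N).
Azimuth = atan2(E, N) = atan2(-0.002623, +0.0002888) = 276.3° ≈ 276°.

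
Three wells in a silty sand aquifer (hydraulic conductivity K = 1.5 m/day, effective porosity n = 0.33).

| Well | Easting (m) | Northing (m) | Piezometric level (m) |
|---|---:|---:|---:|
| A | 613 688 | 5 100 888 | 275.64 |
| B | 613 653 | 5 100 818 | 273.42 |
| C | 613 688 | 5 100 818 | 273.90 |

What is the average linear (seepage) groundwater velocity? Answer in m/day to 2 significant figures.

0.13 m/day

Differences from A: to B (Δx, Δy, Δh) = (-35, -70, -2.22); to C = (0, -70, -1.74).
Determinant of the coordinate differences = (-35)·(-70) − 0·(-70) = 2450.
∂h/∂x = [(-2.22)·(-70) − (-1.74)·(-70)] / 2450 = +0.01371
∂h/∂y = [(-35)·(-1.74) − 0·(-2.22)] / 2450 = +0.02486
|∇h| = √(0.01371² + 0.02486²) = 0.02839
Seepage velocity v = K·i/n = 1.5 × 0.02839 / 0.33 = 0.129 m/day.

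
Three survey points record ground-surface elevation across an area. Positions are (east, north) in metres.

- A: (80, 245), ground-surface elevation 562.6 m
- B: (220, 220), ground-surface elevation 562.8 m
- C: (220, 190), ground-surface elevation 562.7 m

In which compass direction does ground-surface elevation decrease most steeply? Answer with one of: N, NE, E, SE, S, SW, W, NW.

SW

With z = a·x + b·y + c and A as origin, the differences give:
  140·a + (-25)·b = +0.2
  140·a + (-55)·b = +0.1
Eliminate b (×(-55) and ×(-25), subtract): -4200·a = -8.50 → a = ∂z/∂x = +0.002024
Back-substitute: b = ∂z/∂y = +0.003333.
Steepest decrease is along −∇f = (-0.002024 E, -0.003333 N) → southwest.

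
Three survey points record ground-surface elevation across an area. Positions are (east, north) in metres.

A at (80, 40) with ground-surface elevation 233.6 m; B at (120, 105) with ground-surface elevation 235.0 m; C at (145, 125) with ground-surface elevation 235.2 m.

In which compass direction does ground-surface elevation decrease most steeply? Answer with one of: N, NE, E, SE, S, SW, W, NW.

Taking A as reference: B−A = (40, 65, +1.4); C−A = (65, 85, +1.6).
Solve a·Δx + b·Δy = Δz: det = 40·85 − 65·65 = -825.
∂z/∂x = [(+1.4)·85 − (+1.6)·65] / -825 = -0.01818
∂z/∂y = [40·(+1.6) − 65·(+1.4)] / -825 = +0.03273
Steepest decrease is along −∇f = (+0.01818 E, -0.03273 N) → southeast.

SE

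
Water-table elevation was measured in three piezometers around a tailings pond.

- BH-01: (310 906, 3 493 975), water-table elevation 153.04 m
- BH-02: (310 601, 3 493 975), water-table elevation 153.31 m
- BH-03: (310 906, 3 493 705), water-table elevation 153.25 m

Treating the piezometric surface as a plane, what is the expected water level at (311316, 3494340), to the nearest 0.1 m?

152.4 m

∂h/∂x = (153.31 − 153.04) / (310601 − 310906) = -0.0008852
∂h/∂y = (153.25 − 153.04) / (3493705 − 3493975) = -0.0007778
h(311316, 3494340) = 153.04 + (-0.0008852)·(410) + (-0.0007778)·(365) = 153.04 -0.363 -0.284 = 152.393 m.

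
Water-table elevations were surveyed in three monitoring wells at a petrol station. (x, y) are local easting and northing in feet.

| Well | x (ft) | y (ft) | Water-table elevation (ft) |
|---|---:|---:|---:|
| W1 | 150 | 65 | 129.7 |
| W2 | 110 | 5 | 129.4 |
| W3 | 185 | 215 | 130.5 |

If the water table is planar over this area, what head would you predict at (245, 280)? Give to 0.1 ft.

130.8 ft

Differences from W1: to W2 (Δx, Δy, Δh) = (-40, -60, -0.3); to W3 = (35, 150, +0.8).
Solve a·Δx + b·Δy = Δh: det = (-40)·150 − 35·(-60) = -3900.
∂h/∂x = [(-0.3)·150 − (+0.8)·(-60)] / -3900 = -0.0007692
∂h/∂y = [(-40)·(+0.8) − 35·(-0.3)] / -3900 = +0.005513
h(245, 280) = 129.7 + (-0.0007692)·(95) + (+0.005513)·(215) = 129.7 -0.073 +1.185 = 130.812 ft.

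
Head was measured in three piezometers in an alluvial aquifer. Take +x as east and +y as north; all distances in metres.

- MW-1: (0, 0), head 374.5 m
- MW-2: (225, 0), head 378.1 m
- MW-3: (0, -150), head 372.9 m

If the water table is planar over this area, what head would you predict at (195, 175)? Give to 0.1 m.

∂h/∂x = (378.1 − 374.5) / (225 − 0) = +0.01600
∂h/∂y = (372.9 − 374.5) / (-150 − 0) = +0.01067
h(195, 175) = 374.5 + (+0.01600)·(195) + (+0.01067)·(175) = 374.5 +3.120 +1.867 = 379.487 m.

379.5 m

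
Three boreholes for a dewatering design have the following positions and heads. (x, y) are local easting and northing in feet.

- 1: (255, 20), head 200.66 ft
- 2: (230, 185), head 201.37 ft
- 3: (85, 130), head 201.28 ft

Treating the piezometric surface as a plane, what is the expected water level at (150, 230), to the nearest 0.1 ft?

201.6 ft

Differences from 1: to 2 (Δx, Δy, Δh) = (-25, 165, +0.71); to 3 = (-170, 110, +0.62).
Solve a·Δx + b·Δy = Δh: det = (-25)·110 − (-170)·165 = 25300.
∂h/∂x = [(+0.71)·110 − (+0.62)·165] / 25300 = -0.0009565
∂h/∂y = [(-25)·(+0.62) − (-170)·(+0.71)] / 25300 = +0.004158
h(150, 230) = 200.66 + (-0.0009565)·(-105) + (+0.004158)·(210) = 200.66 +0.100 +0.873 = 201.634 ft.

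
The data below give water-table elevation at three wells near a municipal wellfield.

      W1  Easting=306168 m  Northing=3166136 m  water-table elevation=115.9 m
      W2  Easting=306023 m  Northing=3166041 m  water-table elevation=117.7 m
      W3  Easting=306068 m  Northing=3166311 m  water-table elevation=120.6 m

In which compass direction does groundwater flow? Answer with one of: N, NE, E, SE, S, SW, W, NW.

SE

Taking W1 as reference: W2−W1 = (-145, -95, +1.8); W3−W1 = (-100, 175, +4.7).
Solve a·Δx + b·Δy = Δh: det = (-145)·175 − (-100)·(-95) = -34875.
∂h/∂x = [(+1.8)·175 − (+4.7)·(-95)] / -34875 = -0.02184
∂h/∂y = [(-145)·(+4.7) − (-100)·(+1.8)] / -34875 = +0.01438
Flow = −∇h = (+0.02184 east, -0.01438 north), which points southeast.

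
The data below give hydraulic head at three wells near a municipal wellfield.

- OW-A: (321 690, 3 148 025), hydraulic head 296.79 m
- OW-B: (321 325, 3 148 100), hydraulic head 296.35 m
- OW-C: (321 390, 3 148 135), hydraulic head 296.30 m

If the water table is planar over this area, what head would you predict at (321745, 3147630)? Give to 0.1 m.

297.9 m

Taking OW-A as reference: OW-B−OW-A = (-365, 75, -0.44); OW-C−OW-A = (-300, 110, -0.49).
Determinant of the coordinate differences = (-365)·110 − (-300)·75 = -17650.
∂h/∂x = [(-0.44)·110 − (-0.49)·75] / -17650 = +0.0006601
∂h/∂y = [(-365)·(-0.49) − (-300)·(-0.44)] / -17650 = -0.002654
h(321745, 3147630) = 296.79 + (+0.0006601)·(55) + (-0.002654)·(-395) = 296.79 +0.036 +1.048 = 297.875 m.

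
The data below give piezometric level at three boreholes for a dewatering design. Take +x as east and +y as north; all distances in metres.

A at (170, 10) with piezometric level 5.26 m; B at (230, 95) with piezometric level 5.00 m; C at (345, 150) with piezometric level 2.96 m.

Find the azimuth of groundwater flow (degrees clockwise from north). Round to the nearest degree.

Differences from A: to B (Δx, Δy, Δh) = (60, 85, -0.26); to C = (175, 140, -2.30).
Solve a·Δx + b·Δy = Δh: det = 60·140 − 175·85 = -6475.
∂h/∂x = [(-0.26)·140 − (-2.30)·85] / -6475 = -0.02457
∂h/∂y = [60·(-2.30) − 175·(-0.26)] / -6475 = +0.01429
Flow direction (−∇h) has components (+0.02457 E, -0.01429 N).
Azimuth = atan2(E, N) = atan2(+0.02457, -0.01429) = 120.2° ≈ 120°.

120°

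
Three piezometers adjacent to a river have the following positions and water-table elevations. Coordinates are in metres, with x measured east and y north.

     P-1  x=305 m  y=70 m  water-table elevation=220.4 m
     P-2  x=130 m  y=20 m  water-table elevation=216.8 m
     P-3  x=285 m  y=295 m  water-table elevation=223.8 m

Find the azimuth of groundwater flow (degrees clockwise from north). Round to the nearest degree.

Taking P-1 as reference: P-2−P-1 = (-175, -50, -3.6); P-3−P-1 = (-20, 225, +3.4).
Determinant of the coordinate differences = (-175)·225 − (-20)·(-50) = -40375.
∂h/∂x = [(-3.6)·225 − (+3.4)·(-50)] / -40375 = +0.01585
∂h/∂y = [(-175)·(+3.4) − (-20)·(-3.6)] / -40375 = +0.01652
Flow direction (−∇h) has components (-0.01585 E, -0.01652 N).
Azimuth = atan2(E, N) = atan2(-0.01585, -0.01652) = 223.8° ≈ 224°.

224°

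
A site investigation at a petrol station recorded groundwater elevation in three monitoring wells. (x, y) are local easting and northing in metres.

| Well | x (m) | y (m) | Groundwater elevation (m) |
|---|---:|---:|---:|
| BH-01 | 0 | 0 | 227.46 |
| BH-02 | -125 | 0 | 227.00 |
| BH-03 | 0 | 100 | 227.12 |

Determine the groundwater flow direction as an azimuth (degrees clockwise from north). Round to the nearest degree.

∂h/∂x = (227.00 − 227.46) / (-125 − 0) = +0.003680
∂h/∂y = (227.12 − 227.46) / (100 − 0) = -0.003400
Flow direction (−∇h) has components (-0.003680 E, +0.003400 N).
Azimuth = atan2(E, N) = atan2(-0.003680, +0.003400) = 312.7° ≈ 313°.

313°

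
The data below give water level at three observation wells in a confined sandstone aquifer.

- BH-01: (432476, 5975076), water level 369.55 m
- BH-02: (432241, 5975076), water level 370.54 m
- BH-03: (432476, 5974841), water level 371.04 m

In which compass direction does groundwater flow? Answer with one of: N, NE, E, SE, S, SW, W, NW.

∂h/∂x = (370.54 − 369.55) / (432241 − 432476) = -0.004213
∂h/∂y = (371.04 − 369.55) / (5974841 − 5975076) = -0.006340
Flow = −∇h = (+0.004213 east, +0.006340 north), which points northeast.

NE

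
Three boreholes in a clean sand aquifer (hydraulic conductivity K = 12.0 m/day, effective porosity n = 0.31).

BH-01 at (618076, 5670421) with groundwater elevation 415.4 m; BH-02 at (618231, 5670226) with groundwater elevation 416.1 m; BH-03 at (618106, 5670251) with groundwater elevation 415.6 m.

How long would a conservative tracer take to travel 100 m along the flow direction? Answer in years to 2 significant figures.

1.8 years

Differences from BH-01: to BH-02 (Δx, Δy, Δh) = (155, -195, +0.7); to BH-03 = (30, -170, +0.2).
Determinant of the coordinate differences = 155·(-170) − 30·(-195) = -20500.
∂h/∂x = [(+0.7)·(-170) − (+0.2)·(-195)] / -20500 = +0.003902
∂h/∂y = [155·(+0.2) − 30·(+0.7)] / -20500 = -0.0004878
|∇h| = √(0.003902² + -0.0004878²) = 0.003932
Seepage velocity v = K·i/n = 12.0 × 0.003932 / 0.31 = 0.1522 m/day.
t = 100 / 0.1522 = 657 days = 1.8 years.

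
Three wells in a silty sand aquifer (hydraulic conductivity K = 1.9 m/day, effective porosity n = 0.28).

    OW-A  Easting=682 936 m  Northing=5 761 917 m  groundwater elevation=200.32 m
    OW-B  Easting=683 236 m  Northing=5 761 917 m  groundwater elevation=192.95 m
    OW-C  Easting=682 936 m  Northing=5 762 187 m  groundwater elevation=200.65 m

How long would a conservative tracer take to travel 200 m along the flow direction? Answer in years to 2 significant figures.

3.3 years

∂h/∂x = (192.95 − 200.32) / (683236 − 682936) = -0.02457
∂h/∂y = (200.65 − 200.32) / (5762187 − 5761917) = +0.001222
|∇h| = √(-0.02457² + 0.001222²) = 0.0246
Seepage velocity v = K·i/n = 1.9 × 0.0246 / 0.28 = 0.1669 m/day.
t = 200 / 0.1669 = 1198 days = 3.28 years.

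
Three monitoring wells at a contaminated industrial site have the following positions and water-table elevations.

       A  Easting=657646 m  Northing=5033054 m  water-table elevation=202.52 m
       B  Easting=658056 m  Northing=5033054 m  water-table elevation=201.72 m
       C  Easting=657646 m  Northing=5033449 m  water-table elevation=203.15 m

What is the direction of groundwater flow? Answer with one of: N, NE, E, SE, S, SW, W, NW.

SE

∂h/∂x = (201.72 − 202.52) / (658056 − 657646) = -0.001951
∂h/∂y = (203.15 − 202.52) / (5033449 − 5033054) = +0.001595
Flow = −∇h = (+0.001951 east, -0.001595 north), which points southeast.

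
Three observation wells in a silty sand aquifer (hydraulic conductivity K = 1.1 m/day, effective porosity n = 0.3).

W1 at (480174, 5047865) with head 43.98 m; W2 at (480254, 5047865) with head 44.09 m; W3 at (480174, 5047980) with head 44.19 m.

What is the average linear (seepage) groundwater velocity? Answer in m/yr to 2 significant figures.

∂h/∂x = (44.09 − 43.98) / (480254 − 480174) = +0.001375
∂h/∂y = (44.19 − 43.98) / (5047980 − 5047865) = +0.001826
|∇h| = √(0.001375² + 0.001826²) = 0.002286
Seepage velocity v = K·i/n = 1.1 × 0.002286 / 0.3 = 0.008382 m/day = 3.062 m/yr.

3.1 m/yr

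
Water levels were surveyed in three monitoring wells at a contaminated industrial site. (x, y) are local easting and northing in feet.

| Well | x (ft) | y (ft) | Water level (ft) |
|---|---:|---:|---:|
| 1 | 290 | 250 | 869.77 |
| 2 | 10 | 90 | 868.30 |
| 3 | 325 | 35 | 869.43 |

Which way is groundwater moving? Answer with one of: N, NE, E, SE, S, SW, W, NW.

Differences from 1: to 2 (Δx, Δy, Δh) = (-280, -160, -1.47); to 3 = (35, -215, -0.34).
Solve a·Δx + b·Δy = Δh: det = (-280)·(-215) − 35·(-160) = 65800.
∂h/∂x = [(-1.47)·(-215) − (-0.34)·(-160)] / 65800 = +0.003976
∂h/∂y = [(-280)·(-0.34) − 35·(-1.47)] / 65800 = +0.002229
Flow = −∇h = (-0.003976 east, -0.002229 north), which points southwest.

SW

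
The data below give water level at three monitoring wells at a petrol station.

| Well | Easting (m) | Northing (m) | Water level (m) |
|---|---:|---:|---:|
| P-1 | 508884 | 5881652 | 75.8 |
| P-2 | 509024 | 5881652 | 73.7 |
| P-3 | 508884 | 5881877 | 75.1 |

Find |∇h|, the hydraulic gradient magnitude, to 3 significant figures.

∂h/∂x = (73.7 − 75.8) / (509024 − 508884) = -0.01500
∂h/∂y = (75.1 − 75.8) / (5881877 − 5881652) = -0.003111
|∇h| = √(-0.01500² + -0.003111²) = 0.01532

0.0153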